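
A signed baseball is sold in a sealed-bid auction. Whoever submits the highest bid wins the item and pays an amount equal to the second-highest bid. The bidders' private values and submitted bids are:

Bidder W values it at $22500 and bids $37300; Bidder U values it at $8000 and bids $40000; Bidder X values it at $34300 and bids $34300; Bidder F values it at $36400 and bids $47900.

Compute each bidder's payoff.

Bids in descending order: Bidder F $47900; Bidder U $40000; Bidder W $37300; Bidder X $34300.
Bidder F has the top bid and wins; the price is the second-highest bid, $40000.
Bidder F's payoff = $36400 − $40000 = -$3600. All other bidders lose, so their payoff is 0.

Bidder W $0, Bidder U $0, Bidder X $0, Bidder F -$3600.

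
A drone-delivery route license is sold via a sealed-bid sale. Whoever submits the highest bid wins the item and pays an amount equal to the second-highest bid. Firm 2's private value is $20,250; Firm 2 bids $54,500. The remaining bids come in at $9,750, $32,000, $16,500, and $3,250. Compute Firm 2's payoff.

-$11,750

Highest competing bid: $32,000.
Firm 2's bid $54,500 is the highest overall, so Firm 2 wins and pays the second-highest bid, $32,000.
Payoff = value − price = $20,250 − $32,000 = -$11,750.
Overbidding won the item at a price above value — truthful bidding would have avoided this loss.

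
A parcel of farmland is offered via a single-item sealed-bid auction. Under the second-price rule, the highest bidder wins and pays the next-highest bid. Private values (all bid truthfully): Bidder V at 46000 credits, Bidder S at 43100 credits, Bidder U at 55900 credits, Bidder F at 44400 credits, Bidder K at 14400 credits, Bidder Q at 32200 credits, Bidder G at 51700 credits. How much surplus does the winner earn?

Bids in descending order: Bidder U 55900 credits; Bidder G 51700 credits; Bidder V 46000 credits; Bidder F 44400 credits; Bidder S 43100 credits; Bidder Q 32200 credits; Bidder K 14400 credits.
Bidder U wins with the top bid and pays the second-highest, 51700 credits.
Surplus = 55900 credits − 51700 credits = 4200 credits.

Surplus = 4200 credits.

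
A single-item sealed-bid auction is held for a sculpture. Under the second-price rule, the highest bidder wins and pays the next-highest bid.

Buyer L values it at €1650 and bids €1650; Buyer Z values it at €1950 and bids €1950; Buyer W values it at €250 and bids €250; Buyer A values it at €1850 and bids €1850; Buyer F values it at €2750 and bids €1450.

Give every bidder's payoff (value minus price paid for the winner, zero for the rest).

Bids in descending order: Buyer Z €1950; Buyer A €1850; Buyer L €1650; Buyer F €1450; Buyer W €250.
Buyer Z has the top bid and wins; the price is the second-highest bid, €1850.
Buyer Z's payoff = €1950 − €1850 = €100. All other bidders lose, so their payoff is 0.

Payoffs: Buyer L €0, Buyer Z €100, Buyer W €0, Buyer A €0, Buyer F €0.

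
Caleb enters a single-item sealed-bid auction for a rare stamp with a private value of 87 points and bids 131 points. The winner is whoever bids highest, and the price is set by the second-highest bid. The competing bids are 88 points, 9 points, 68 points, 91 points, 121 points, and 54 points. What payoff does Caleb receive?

Highest competing bid: 121 points.
Caleb's bid 131 points is the highest overall, so Caleb wins and pays the second-highest bid, 121 points.
Payoff = value − price = 87 points − 121 points = -34 points.
Overbidding won the item at a price above value — truthful bidding would have avoided this loss.

-34 points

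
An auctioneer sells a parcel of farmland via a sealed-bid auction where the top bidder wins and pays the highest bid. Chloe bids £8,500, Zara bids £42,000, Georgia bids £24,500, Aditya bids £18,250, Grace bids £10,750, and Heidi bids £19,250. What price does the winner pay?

£42,000

Sorted high to low: Zara £42,000; Georgia £24,500; Heidi £19,250; Aditya £18,250; Grace £10,750; Chloe £8,500.
Zara is the highest bidder, so Zara wins.
Under the first-price rule, the price is the highest bid: £42,000.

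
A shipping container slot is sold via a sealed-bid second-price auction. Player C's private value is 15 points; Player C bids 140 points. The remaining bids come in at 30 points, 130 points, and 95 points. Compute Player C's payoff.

-115 points

Highest competing bid: 130 points.
Player C's bid 140 points is the highest overall, so Player C wins and pays the second-highest bid, 130 points.
Payoff = value − price = 15 points − 130 points = -115 points.
Overbidding won the item at a price above value — truthful bidding would have avoided this loss.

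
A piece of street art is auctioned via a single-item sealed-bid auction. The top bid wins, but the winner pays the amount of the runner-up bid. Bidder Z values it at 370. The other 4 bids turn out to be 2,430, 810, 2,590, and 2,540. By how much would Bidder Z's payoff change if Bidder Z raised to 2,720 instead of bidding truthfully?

Change in payoff: -2,220.

The highest competing bid is 2,590.
Bidding truthfully at 370: the top bid is 2,590 (a rival), so Bidder Z loses. Payoff = 0.
Bidding 2,720: Bidder Z has the top bid, wins, and pays the second-highest bid 2,590. Payoff = 370 − 2,590 = -2,220.
Change = -2,220 − 0 = -2,220.
This is the dominant-strategy logic: truthful bidding weakly beats any alternative.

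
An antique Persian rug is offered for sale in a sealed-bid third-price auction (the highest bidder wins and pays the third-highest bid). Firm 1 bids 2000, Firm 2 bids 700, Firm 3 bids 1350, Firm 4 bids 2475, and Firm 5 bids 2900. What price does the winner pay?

2000

Bids in descending order: Firm 5 2900; Firm 4 2475; Firm 1 2000; Firm 3 1350; Firm 2 700.
Firm 5 is the highest bidder, so Firm 5 wins.
Under the third-price rule, the price is the third-highest bid: 2000.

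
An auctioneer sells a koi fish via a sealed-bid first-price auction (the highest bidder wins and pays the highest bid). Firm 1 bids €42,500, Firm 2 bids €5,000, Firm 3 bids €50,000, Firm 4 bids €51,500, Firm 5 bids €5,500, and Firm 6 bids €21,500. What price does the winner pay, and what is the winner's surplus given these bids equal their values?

Price €51,500; surplus €0.

Bids in descending order: Firm 4 €51,500 > Firm 3 €50,000 > Firm 1 €42,500 > Firm 6 €21,500 > Firm 5 €5,500 > Firm 2 €5,000.
Firm 4 is the highest bidder, so Firm 4 wins.
Under the first-price rule, the price is the highest bid: €51,500.
Surplus = €51,500 − €51,500 = €0.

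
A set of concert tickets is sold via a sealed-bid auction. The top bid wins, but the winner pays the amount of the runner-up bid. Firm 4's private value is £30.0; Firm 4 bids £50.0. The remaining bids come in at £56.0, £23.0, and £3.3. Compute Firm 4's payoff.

Highest competing bid: £56.0.
Firm 4's bid £50.0 is not the highest, so Firm 4 loses, pays nothing, and earns zero payoff.

£0.0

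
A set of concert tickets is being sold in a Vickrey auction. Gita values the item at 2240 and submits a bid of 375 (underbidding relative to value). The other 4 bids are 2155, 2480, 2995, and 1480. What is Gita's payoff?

Gita's payoff: 0.

Highest competing bid: 2995.
Gita's bid 375 is not the highest, so Gita loses, pays nothing, and earns zero payoff.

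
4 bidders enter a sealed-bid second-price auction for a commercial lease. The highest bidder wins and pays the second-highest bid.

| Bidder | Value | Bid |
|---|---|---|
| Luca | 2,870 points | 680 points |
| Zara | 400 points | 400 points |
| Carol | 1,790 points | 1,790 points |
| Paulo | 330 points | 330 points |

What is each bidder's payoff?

Sorted high to low: Carol 1,790 points, then Luca 680 points, then Zara 400 points, then Paulo 330 points.
Carol has the top bid and wins; the price is the second-highest bid, 680 points.
Carol's payoff = 1,790 points − 680 points = 1,110 points. All other bidders lose, so their payoff is 0.

Payoffs: Luca 0 points, Zara 0 points, Carol 1,110 points, Paulo 0 points.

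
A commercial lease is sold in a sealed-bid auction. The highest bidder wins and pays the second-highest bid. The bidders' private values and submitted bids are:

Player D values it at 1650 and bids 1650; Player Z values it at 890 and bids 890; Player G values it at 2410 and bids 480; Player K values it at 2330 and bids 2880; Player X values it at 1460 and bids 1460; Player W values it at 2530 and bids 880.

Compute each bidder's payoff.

Player D 0, Player Z 0, Player G 0, Player K 680, Player X 0, Player W 0.

Bids in descending order: Player K 2880 > Player D 1650 > Player X 1460 > Player Z 890 > Player W 880 > Player G 480.
Player K has the top bid and wins; the price is the second-highest bid, 1650.
Player K's payoff = 2330 − 1650 = 680. All other bidders lose, so their payoff is 0.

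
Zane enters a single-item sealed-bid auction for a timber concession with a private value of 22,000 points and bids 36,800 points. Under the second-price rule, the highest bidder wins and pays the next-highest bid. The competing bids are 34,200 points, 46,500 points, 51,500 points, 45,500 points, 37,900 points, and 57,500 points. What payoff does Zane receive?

Zane's payoff: 0 points.

Highest competing bid: 57,500 points.
Zane's bid 36,800 points is not the highest, so Zane loses, pays nothing, and earns zero payoff.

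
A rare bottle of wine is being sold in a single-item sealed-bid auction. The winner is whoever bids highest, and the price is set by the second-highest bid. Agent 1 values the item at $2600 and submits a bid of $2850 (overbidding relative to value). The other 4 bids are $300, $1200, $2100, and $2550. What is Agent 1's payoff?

Highest competing bid: $2550.
Agent 1's bid $2850 is the highest overall, so Agent 1 wins and pays the second-highest bid, $2550.
Payoff = value − price = $2600 − $2550 = $50.

The bidder's payoff: $50.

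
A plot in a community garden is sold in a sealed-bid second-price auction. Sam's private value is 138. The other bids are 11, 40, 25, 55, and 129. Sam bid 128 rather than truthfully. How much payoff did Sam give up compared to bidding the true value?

9

The highest competing bid is 129.
Bidding truthfully at 138: Sam has the top bid, wins, and pays the second-highest bid 129. Payoff = 138 − 129 = 9.
Bidding 128: the top bid is 129 (a rival), so Sam loses. Payoff = 0.
Regret = truthful payoff − actual payoff = 9 − 0 = 9.
Deviating from a truthful bid can only lose payoff in a second-price auction — never gain.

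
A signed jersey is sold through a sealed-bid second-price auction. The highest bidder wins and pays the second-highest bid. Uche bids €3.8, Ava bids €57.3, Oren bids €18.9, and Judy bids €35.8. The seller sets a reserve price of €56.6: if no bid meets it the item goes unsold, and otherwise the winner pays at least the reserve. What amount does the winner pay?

Price paid: €56.6.

Sorted high to low: Ava €57.3, then Judy €35.8, then Oren €18.9, then Uche €3.8.
Ava has the highest bid, so Ava wins.
The second-highest bid is €35.8, but the reserve €56.6 is higher, so the price is the reserve.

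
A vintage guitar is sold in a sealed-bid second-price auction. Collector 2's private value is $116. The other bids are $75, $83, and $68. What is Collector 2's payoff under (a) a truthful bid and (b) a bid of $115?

The highest competing bid is $83.
Bidding truthfully at $116: Collector 2 has the top bid, wins, and pays the second-highest bid $83. Payoff = $116 − $83 = $33.
Bidding $115: Collector 2 has the top bid, wins, and pays the second-highest bid $83. Payoff = $116 − $83 = $33.
The bid only affects whether you win, not the price — here both bids land on the same side of the top rival bid, so the deviation is payoff-neutral.

Truthful: $33; alternative: $33.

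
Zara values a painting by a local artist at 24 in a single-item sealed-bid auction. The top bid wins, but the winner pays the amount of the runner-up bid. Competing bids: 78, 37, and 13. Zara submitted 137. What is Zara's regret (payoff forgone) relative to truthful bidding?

The highest competing bid is 78.
Bidding truthfully at 24: the top bid is 78 (a rival), so Zara loses. Payoff = 0.
Bidding 137: Zara has the top bid, wins, and pays the second-highest bid 78. Payoff = 24 − 78 = -54.
Regret = truthful payoff − actual payoff = 0 − -54 = 54.
Deviating from a truthful bid can only lose payoff in a second-price auction — never gain.

54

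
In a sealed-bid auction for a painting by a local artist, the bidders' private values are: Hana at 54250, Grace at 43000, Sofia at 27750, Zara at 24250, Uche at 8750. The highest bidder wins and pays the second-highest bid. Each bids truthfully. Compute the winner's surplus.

Sorted high to low: Hana 54250; Grace 43000; Sofia 27750; Zara 24250; Uche 8750.
Hana wins with the top bid and pays the second-highest, 43000.
Surplus = 54250 − 43000 = 11250.

11250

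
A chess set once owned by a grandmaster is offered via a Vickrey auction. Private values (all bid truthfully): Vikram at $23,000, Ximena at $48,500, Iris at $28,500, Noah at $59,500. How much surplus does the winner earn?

Sorted high to low: Noah $59,500; Ximena $48,500; Iris $28,500; Vikram $23,000.
Noah wins with the top bid and pays the second-highest, $48,500.
Surplus = $59,500 − $48,500 = $11,000.

Winner's surplus: $11,000.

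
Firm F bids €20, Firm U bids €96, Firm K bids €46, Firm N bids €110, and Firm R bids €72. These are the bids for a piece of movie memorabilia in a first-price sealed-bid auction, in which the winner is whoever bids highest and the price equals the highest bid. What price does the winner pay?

Price paid: €110.

Sorted high to low: Firm N €110 > Firm U €96 > Firm R €72 > Firm K €46 > Firm F €20.
Firm N is the highest bidder, so Firm N wins.
Under the first-price rule, the price is the highest bid: €110.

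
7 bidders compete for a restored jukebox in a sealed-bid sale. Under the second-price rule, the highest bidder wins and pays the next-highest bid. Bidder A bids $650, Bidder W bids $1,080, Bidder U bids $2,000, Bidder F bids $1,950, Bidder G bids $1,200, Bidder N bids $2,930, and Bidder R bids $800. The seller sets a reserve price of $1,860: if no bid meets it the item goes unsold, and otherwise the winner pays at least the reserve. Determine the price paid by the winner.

Ranking the bids: Bidder N $2,930 > Bidder U $2,000 > Bidder F $1,950 > Bidder G $1,200 > Bidder W $1,080 > Bidder R $800 > Bidder A $650.
Bidder N has the highest bid, so Bidder N wins.
The second-highest bid is $2,000, which exceeds the reserve, so that sets the price.

The winner pays $2,000.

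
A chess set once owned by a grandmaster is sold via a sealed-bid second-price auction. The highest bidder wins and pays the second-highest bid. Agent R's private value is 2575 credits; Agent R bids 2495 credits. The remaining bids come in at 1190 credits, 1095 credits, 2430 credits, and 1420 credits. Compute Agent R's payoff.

Highest competing bid: 2430 credits.
Agent R's bid 2495 credits is the highest overall, so Agent R wins and pays the second-highest bid, 2430 credits.
Payoff = value − price = 2575 credits − 2430 credits = 145 credits.

Payoff = 145 credits.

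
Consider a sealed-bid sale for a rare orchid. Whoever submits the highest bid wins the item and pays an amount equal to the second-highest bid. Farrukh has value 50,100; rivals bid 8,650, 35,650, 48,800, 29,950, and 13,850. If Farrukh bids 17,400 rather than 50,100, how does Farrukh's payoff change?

-1,300

The highest competing bid is 48,800.
Bidding truthfully at 50,100: Farrukh has the top bid, wins, and pays the second-highest bid 48,800. Payoff = 50,100 − 48,800 = 1,300.
Bidding 17,400: the top bid is 48,800 (a rival), so Farrukh loses. Payoff = 0.
Change = 0 − 1,300 = -1,300.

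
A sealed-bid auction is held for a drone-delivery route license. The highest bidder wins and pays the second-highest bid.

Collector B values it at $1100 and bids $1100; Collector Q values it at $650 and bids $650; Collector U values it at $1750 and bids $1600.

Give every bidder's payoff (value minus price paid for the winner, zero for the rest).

Collector B $0, Collector Q $0, Collector U $650.

Bids in descending order: Collector U $1600; Collector B $1100; Collector Q $650.
Collector U has the top bid and wins; the price is the second-highest bid, $1100.
Collector U's payoff = $1750 − $1100 = $650. All other bidders lose, so their payoff is 0.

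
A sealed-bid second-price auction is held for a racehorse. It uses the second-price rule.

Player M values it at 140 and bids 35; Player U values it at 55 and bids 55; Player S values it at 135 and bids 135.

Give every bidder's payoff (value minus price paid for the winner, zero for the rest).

Payoffs: Player M 0, Player U 0, Player S 80.

Bids in descending order: Player S 135, then Player U 55, then Player M 35.
Player S has the top bid and wins; the price is the second-highest bid, 55.
Player S's payoff = 135 − 55 = 80. All other bidders lose, so their payoff is 0.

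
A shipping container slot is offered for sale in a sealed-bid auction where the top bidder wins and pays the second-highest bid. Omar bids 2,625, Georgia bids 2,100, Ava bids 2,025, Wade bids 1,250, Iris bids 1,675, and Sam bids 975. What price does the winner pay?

Ranking the bids: Omar 2,625 > Georgia 2,100 > Ava 2,025 > Iris 1,675 > Wade 1,250 > Sam 975.
Omar is the highest bidder, so Omar wins.
Under the second-price rule, the price is the second-highest bid: 2,100.

The winner pays 2,100.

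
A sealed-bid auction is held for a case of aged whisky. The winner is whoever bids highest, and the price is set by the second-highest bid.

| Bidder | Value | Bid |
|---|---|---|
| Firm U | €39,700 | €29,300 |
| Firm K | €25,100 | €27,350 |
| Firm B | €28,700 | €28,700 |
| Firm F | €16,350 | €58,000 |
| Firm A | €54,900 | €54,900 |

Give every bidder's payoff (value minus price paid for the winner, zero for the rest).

Firm U €0, Firm K €0, Firm B €0, Firm F -€38,550, Firm A €0.

Sorted high to low: Firm F €58,000 > Firm A €54,900 > Firm U €29,300 > Firm B €28,700 > Firm K €27,350.
Firm F has the top bid and wins; the price is the second-highest bid, €54,900.
Firm F's payoff = €16,350 − €54,900 = -€38,550. All other bidders lose, so their payoff is 0.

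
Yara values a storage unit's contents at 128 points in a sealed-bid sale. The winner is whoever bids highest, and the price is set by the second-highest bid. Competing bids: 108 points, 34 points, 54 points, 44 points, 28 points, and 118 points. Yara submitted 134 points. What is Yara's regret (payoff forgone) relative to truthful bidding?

The highest competing bid is 118 points.
Bidding truthfully at 128 points: Yara has the top bid, wins, and pays the second-highest bid 118 points. Payoff = 128 points − 118 points = 10 points.
Bidding 134 points: Yara has the top bid, wins, and pays the second-highest bid 118 points. Payoff = 128 points − 118 points = 10 points.
Regret = truthful payoff − actual payoff = 10 points − 10 points = 0 points.

Regret: 0 points.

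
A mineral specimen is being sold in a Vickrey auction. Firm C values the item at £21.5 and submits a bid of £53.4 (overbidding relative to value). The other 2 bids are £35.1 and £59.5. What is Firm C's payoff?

Firm C's payoff: £0.0.

Highest competing bid: £59.5.
Firm C's bid £53.4 is not the highest, so Firm C loses, pays nothing, and earns zero payoff.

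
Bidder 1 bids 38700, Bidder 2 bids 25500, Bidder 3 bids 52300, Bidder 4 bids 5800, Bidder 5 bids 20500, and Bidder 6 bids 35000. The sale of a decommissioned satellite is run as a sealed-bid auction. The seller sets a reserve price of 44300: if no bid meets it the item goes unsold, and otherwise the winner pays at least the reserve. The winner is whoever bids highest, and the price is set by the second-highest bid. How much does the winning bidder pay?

Bids in descending order: Bidder 3 52300 > Bidder 1 38700 > Bidder 6 35000 > Bidder 2 25500 > Bidder 5 20500 > Bidder 4 5800.
Bidder 3 has the highest bid, so Bidder 3 wins.
The second-highest bid is 38700, but the reserve 44300 is higher, so the price is the reserve.

Price paid: 44300.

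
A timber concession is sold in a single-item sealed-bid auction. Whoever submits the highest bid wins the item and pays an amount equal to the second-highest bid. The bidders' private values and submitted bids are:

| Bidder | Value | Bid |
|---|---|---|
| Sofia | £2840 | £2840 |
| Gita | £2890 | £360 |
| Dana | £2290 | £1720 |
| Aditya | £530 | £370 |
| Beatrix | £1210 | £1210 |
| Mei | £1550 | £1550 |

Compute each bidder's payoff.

Sofia £1120, Gita £0, Dana £0, Aditya £0, Beatrix £0, Mei £0.

Ordered from highest: Sofia £2840; Dana £1720; Mei £1550; Beatrix £1210; Aditya £370; Gita £360.
Sofia has the top bid and wins; the price is the second-highest bid, £1720.
Sofia's payoff = £2840 − £1720 = £1120. All other bidders lose, so their payoff is 0.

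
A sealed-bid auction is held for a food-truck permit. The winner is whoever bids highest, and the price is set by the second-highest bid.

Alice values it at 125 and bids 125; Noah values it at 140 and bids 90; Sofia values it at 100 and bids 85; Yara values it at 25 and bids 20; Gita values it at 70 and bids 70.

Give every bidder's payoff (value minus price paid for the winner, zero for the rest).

Alice 35, Noah 0, Sofia 0, Yara 0, Gita 0.

Sorted high to low: Alice 125; Noah 90; Sofia 85; Gita 70; Yara 20.
Alice has the top bid and wins; the price is the second-highest bid, 90.
Alice's payoff = 125 − 90 = 35. All other bidders lose, so their payoff is 0.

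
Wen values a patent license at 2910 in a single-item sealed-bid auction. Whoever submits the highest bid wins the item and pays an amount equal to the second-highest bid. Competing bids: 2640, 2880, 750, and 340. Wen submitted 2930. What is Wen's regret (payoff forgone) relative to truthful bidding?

Regret: 0.

The highest competing bid is 2880.
Bidding truthfully at 2910: Wen has the top bid, wins, and pays the second-highest bid 2880. Payoff = 2910 − 2880 = 30.
Bidding 2930: Wen has the top bid, wins, and pays the second-highest bid 2880. Payoff = 2910 − 2880 = 30.
Regret = truthful payoff − actual payoff = 30 − 30 = 0.
The bid only affects whether you win, not the price — here both bids land on the same side of the top rival bid, so the deviation is payoff-neutral.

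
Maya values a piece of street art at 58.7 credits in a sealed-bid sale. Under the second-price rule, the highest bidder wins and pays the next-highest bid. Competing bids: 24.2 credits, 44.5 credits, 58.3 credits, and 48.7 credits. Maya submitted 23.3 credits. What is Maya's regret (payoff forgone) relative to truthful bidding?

The highest competing bid is 58.3 credits.
Bidding truthfully at 58.7 credits: Maya has the top bid, wins, and pays the second-highest bid 58.3 credits. Payoff = 58.7 credits − 58.3 credits = 0.4 credits.
Bidding 23.3 credits: the top bid is 58.3 credits (a rival), so Maya loses. Payoff = 0.0 credits.
Regret = truthful payoff − actual payoff = 0.4 credits − 0.0 credits = 0.4 credits.

0.4 credits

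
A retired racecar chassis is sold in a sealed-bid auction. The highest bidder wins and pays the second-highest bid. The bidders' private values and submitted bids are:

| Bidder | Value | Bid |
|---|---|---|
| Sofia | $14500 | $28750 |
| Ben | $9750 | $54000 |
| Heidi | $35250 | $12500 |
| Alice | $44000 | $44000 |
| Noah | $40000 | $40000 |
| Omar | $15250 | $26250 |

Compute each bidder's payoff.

Sofia $0, Ben -$34250, Heidi $0, Alice $0, Noah $0, Omar $0.

Bids in descending order: Ben $54000; Alice $44000; Noah $40000; Sofia $28750; Omar $26250; Heidi $12500.
Ben has the top bid and wins; the price is the second-highest bid, $44000.
Ben's payoff = $9750 − $44000 = -$34250. All other bidders lose, so their payoff is 0.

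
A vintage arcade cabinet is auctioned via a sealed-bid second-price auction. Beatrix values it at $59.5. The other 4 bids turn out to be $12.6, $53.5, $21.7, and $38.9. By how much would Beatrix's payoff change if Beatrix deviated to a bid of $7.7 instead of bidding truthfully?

The highest competing bid is $53.5.
Bidding truthfully at $59.5: Beatrix has the top bid, wins, and pays the second-highest bid $53.5. Payoff = $59.5 − $53.5 = $6.0.
Bidding $7.7: the top bid is $53.5 (a rival), so Beatrix loses. Payoff = $0.0.
Change = $0.0 − $6.0 = -$6.0.

Change in payoff: -$6.0.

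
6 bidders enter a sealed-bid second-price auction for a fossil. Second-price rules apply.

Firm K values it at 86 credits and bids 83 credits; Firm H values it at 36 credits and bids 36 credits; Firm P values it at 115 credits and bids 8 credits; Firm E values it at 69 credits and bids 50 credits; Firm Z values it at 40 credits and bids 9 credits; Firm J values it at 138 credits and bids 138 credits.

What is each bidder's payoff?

Ranking the bids: Firm J 138 credits > Firm K 83 credits > Firm E 50 credits > Firm H 36 credits > Firm Z 9 credits > Firm P 8 credits.
Firm J has the top bid and wins; the price is the second-highest bid, 83 credits.
Firm J's payoff = 138 credits − 83 credits = 55 credits. All other bidders lose, so their payoff is 0.

Firm K 0 credits, Firm H 0 credits, Firm P 0 credits, Firm E 0 credits, Firm Z 0 credits, Firm J 55 credits.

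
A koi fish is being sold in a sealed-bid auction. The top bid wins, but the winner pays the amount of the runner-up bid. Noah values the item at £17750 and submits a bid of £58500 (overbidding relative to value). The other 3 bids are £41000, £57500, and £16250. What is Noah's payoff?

Highest competing bid: £57500.
Noah's bid £58500 is the highest overall, so Noah wins and pays the second-highest bid, £57500.
Payoff = value − price = £17750 − £57500 = -£39750.

Payoff = -£39750.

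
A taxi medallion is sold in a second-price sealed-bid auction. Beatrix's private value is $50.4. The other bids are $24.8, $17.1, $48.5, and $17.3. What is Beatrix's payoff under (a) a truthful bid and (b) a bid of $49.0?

The highest competing bid is $48.5.
Bidding truthfully at $50.4: Beatrix has the top bid, wins, and pays the second-highest bid $48.5. Payoff = $50.4 − $48.5 = $1.9.
Bidding $49.0: Beatrix has the top bid, wins, and pays the second-highest bid $48.5. Payoff = $50.4 − $48.5 = $1.9.
The bid only affects whether you win, not the price — here both bids land on the same side of the top rival bid, so the deviation is payoff-neutral.

(a) $1.9  (b) $1.9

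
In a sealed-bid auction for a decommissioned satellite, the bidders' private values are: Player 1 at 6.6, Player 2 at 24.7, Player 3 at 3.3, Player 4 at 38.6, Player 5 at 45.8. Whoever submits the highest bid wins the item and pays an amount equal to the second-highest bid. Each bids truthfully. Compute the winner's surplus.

Winner's surplus: 7.2.

Ordered from highest: Player 5 45.8 > Player 4 38.6 > Player 2 24.7 > Player 1 6.6 > Player 3 3.3.
Player 5 wins with the top bid and pays the second-highest, 38.6.
Surplus = 45.8 − 38.6 = 7.2.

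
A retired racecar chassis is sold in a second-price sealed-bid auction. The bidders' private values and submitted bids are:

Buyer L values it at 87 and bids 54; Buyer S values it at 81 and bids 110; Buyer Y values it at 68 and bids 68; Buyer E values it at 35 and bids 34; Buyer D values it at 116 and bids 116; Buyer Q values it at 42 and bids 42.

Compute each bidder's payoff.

Buyer L 0, Buyer S 0, Buyer Y 0, Buyer E 0, Buyer D 6, Buyer Q 0.

Sorted high to low: Buyer D 116, then Buyer S 110, then Buyer Y 68, then Buyer L 54, then Buyer Q 42, then Buyer E 34.
Buyer D has the top bid and wins; the price is the second-highest bid, 110.
Buyer D's payoff = 116 − 110 = 6. All other bidders lose, so their payoff is 0.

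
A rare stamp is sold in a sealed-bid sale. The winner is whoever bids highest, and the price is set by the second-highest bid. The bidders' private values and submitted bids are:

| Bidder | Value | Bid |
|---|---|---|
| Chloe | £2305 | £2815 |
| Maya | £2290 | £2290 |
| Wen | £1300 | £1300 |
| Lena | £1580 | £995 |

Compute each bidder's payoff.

Payoffs: Chloe £15, Maya £0, Wen £0, Lena £0.

Ordered from highest: Chloe £2815; Maya £2290; Wen £1300; Lena £995.
Chloe has the top bid and wins; the price is the second-highest bid, £2290.
Chloe's payoff = £2305 − £2290 = £15. All other bidders lose, so their payoff is 0.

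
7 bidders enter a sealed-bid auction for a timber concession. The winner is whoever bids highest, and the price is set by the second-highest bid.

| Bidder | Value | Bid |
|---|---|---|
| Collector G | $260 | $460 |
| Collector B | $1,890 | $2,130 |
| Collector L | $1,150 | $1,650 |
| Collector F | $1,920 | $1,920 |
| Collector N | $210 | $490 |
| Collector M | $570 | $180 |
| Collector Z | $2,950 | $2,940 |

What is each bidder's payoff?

Sorted high to low: Collector Z $2,940 > Collector B $2,130 > Collector F $1,920 > Collector L $1,650 > Collector N $490 > Collector G $460 > Collector M $180.
Collector Z has the top bid and wins; the price is the second-highest bid, $2,130.
Collector Z's payoff = $2,950 − $2,130 = $820. All other bidders lose, so their payoff is 0.

Payoffs: Collector G $0, Collector B $0, Collector L $0, Collector F $0, Collector N $0, Collector M $0, Collector Z $820.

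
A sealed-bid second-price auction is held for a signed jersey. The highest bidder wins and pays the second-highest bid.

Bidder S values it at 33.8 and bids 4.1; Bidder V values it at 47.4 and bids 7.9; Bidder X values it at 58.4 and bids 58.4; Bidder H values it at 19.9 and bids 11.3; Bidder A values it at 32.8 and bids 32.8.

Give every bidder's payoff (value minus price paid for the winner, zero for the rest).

Payoffs: Bidder S 0.0, Bidder V 0.0, Bidder X 25.6, Bidder H 0.0, Bidder A 0.0.

Bids in descending order: Bidder X 58.4 > Bidder A 32.8 > Bidder H 11.3 > Bidder V 7.9 > Bidder S 4.1.
Bidder X has the top bid and wins; the price is the second-highest bid, 32.8.
Bidder X's payoff = 58.4 − 32.8 = 25.6. All other bidders lose, so their payoff is 0.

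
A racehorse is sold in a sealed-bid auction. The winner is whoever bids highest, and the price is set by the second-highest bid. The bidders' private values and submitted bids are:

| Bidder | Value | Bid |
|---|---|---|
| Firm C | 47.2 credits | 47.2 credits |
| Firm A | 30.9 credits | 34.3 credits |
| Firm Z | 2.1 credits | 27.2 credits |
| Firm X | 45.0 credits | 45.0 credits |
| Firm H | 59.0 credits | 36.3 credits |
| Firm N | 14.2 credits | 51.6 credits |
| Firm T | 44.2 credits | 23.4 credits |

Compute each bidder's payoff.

Payoffs: Firm C 0.0 credits, Firm A 0.0 credits, Firm Z 0.0 credits, Firm X 0.0 credits, Firm H 0.0 credits, Firm N -33.0 credits, Firm T 0.0 credits.

Bids in descending order: Firm N 51.6 credits, then Firm C 47.2 credits, then Firm X 45.0 credits, then Firm H 36.3 credits, then Firm A 34.3 credits, then Firm Z 27.2 credits, then Firm T 23.4 credits.
Firm N has the top bid and wins; the price is the second-highest bid, 47.2 credits.
Firm N's payoff = 14.2 credits − 47.2 credits = -33.0 credits. All other bidders lose, so their payoff is 0.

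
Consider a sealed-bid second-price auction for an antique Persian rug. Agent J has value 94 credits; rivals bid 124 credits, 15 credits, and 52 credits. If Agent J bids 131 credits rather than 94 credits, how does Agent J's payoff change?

The highest competing bid is 124 credits.
Bidding truthfully at 94 credits: the top bid is 124 credits (a rival), so Agent J loses. Payoff = 0 credits.
Bidding 131 credits: Agent J has the top bid, wins, and pays the second-highest bid 124 credits. Payoff = 94 credits − 124 credits = -30 credits.
Change = -30 credits − 0 credits = -30 credits.

Payoff change: -30 credits.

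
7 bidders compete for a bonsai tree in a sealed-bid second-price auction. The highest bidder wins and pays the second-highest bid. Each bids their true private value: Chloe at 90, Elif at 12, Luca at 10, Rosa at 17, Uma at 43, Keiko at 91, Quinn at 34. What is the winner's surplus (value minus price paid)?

1

Bids in descending order: Keiko 91, then Chloe 90, then Uma 43, then Quinn 34, then Rosa 17, then Elif 12, then Luca 10.
Keiko wins with the top bid and pays the second-highest, 90.
Surplus = 91 − 90 = 1.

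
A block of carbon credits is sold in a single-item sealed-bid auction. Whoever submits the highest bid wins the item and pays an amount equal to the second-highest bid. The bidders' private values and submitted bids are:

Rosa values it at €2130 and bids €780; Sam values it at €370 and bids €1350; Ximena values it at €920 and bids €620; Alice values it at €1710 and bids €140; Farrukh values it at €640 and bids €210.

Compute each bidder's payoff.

Ranking the bids: Sam €1350, then Rosa €780, then Ximena €620, then Farrukh €210, then Alice €140.
Sam has the top bid and wins; the price is the second-highest bid, €780.
Sam's payoff = €370 − €780 = -€410. All other bidders lose, so their payoff is 0.

Payoffs: Rosa €0, Sam -€410, Ximena €0, Alice €0, Farrukh €0.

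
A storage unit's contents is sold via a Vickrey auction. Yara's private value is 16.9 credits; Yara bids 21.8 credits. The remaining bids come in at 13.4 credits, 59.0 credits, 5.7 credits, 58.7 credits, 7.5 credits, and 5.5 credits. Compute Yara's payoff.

0.0 credits

Highest competing bid: 59.0 credits.
Yara's bid 21.8 credits is not the highest, so Yara loses, pays nothing, and earns zero payoff.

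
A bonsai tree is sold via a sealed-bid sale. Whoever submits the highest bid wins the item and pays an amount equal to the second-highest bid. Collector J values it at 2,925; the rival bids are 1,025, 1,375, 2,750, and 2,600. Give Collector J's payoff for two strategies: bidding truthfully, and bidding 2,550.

The highest competing bid is 2,750.
Bidding truthfully at 2,925: Collector J has the top bid, wins, and pays the second-highest bid 2,750. Payoff = 2,925 − 2,750 = 175.
Bidding 2,550: the top bid is 2,750 (a rival), so Collector J loses. Payoff = 0.
Deviating from a truthful bid can only lose payoff in a second-price auction — never gain.

Truthful: 175; alternative: 0.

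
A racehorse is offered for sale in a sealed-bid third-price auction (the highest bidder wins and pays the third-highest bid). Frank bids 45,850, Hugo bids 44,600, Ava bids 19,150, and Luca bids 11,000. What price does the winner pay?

Bids in descending order: Frank 45,850; Hugo 44,600; Ava 19,150; Luca 11,000.
Frank is the highest bidder, so Frank wins.
Under the third-price rule, the price is the third-highest bid: 19,150.

19,150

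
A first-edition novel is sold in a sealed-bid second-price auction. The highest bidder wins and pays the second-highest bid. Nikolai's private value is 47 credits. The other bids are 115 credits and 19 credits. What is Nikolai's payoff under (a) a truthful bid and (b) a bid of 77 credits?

The highest competing bid is 115 credits.
Bidding truthfully at 47 credits: the top bid is 115 credits (a rival), so Nikolai loses. Payoff = 0 credits.
Bidding 77 credits: the top bid is 115 credits (a rival), so Nikolai loses. Payoff = 0 credits.
The bid only affects whether you win, not the price — here both bids land on the same side of the top rival bid, so the deviation is payoff-neutral.

(a) 0 credits  (b) 0 credits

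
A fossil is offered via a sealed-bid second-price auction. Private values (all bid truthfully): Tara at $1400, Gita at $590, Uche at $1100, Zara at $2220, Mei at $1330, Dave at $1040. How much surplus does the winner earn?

Surplus = $820.

Ordered from highest: Zara $2220, then Tara $1400, then Mei $1330, then Uche $1100, then Dave $1040, then Gita $590.
Zara wins with the top bid and pays the second-highest, $1400.
Surplus = $2220 − $1400 = $820.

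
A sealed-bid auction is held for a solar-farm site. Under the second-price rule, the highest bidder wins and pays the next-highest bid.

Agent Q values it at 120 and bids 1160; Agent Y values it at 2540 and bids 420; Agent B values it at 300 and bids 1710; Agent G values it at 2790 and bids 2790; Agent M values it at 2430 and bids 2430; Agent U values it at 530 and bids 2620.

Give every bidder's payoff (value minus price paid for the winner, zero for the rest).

Ordered from highest: Agent G 2790, then Agent U 2620, then Agent M 2430, then Agent B 1710, then Agent Q 1160, then Agent Y 420.
Agent G has the top bid and wins; the price is the second-highest bid, 2620.
Agent G's payoff = 2790 − 2620 = 170. All other bidders lose, so their payoff is 0.

Agent Q 0, Agent Y 0, Agent B 0, Agent G 170, Agent M 0, Agent U 0.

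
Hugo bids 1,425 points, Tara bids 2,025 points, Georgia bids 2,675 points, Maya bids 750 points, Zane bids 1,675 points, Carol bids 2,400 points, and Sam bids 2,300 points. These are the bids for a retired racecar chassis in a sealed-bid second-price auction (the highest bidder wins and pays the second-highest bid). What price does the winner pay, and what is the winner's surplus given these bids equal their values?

The winner pays 2,400 points for a surplus of 275 points.

Ordered from highest: Georgia 2,675 points; Carol 2,400 points; Sam 2,300 points; Tara 2,025 points; Zane 1,675 points; Hugo 1,425 points; Maya 750 points.
Georgia is the highest bidder, so Georgia wins.
Under the second-price rule, the price is the second-highest bid: 2,400 points.
Surplus = 2,675 points − 2,400 points = 275 points.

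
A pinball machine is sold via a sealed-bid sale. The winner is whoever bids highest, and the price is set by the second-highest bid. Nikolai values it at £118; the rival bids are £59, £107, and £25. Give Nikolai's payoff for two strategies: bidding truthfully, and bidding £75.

Truthful: £11; alternative: £0.

The highest competing bid is £107.
Bidding truthfully at £118: Nikolai has the top bid, wins, and pays the second-highest bid £107. Payoff = £118 − £107 = £11.
Bidding £75: the top bid is £107 (a rival), so Nikolai loses. Payoff = £0.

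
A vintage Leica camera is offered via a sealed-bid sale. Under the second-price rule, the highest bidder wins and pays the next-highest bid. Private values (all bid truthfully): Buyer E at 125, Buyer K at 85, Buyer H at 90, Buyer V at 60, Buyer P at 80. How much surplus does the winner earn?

Ordered from highest: Buyer E 125 > Buyer H 90 > Buyer K 85 > Buyer P 80 > Buyer V 60.
Buyer E wins with the top bid and pays the second-highest, 90.
Surplus = 125 − 90 = 35.

35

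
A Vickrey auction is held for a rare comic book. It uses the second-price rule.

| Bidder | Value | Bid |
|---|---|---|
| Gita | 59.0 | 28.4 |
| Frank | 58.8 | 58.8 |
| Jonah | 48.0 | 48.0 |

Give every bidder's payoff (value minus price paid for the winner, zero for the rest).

Payoffs: Gita 0.0, Frank 10.8, Jonah 0.0.

Bids in descending order: Frank 58.8, then Jonah 48.0, then Gita 28.4.
Frank has the top bid and wins; the price is the second-highest bid, 48.0.
Frank's payoff = 58.8 − 48.0 = 10.8. All other bidders lose, so their payoff is 0.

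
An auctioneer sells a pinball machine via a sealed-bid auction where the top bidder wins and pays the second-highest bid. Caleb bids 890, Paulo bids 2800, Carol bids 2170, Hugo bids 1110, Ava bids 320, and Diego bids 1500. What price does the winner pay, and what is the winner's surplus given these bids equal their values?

The winner pays 2170 for a surplus of 630.

Sorted high to low: Paulo 2800, then Carol 2170, then Diego 1500, then Hugo 1110, then Caleb 890, then Ava 320.
Paulo is the highest bidder, so Paulo wins.
Under the second-price rule, the price is the second-highest bid: 2170.
Surplus = 2800 − 2170 = 630.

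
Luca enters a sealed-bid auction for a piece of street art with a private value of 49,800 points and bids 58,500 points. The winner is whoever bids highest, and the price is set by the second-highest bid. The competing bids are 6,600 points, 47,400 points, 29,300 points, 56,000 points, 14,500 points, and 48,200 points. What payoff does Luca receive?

Luca's payoff: -6,200 points.

Highest competing bid: 56,000 points.
Luca's bid 58,500 points is the highest overall, so Luca wins and pays the second-highest bid, 56,000 points.
Payoff = value − price = 49,800 points − 56,000 points = -6,200 points.
Overbidding won the item at a price above value — truthful bidding would have avoided this loss.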